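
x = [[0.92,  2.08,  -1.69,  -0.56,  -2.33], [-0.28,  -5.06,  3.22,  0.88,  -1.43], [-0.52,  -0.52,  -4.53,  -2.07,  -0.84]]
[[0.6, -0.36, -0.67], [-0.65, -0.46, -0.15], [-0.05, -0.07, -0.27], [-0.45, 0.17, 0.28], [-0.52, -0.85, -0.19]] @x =[[1.00, 3.42, 0.86, 0.73, -0.32], [-0.39, 1.05, 0.30, 0.27, 2.30], [0.11, 0.39, 1.08, 0.53, 0.44], [-0.61, -1.94, 0.04, -0.18, 0.57], [-0.14, 3.32, -1.0, -0.06, 2.59]]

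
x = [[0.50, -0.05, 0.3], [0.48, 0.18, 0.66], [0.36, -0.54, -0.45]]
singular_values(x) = [1.02, 0.79, 0.02]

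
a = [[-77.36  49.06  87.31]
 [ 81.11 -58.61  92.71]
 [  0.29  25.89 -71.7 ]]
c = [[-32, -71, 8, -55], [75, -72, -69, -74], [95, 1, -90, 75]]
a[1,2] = 92.71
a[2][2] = -71.7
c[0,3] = -55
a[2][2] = -71.7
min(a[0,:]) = -77.36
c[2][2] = -90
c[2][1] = 1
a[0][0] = -77.36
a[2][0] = 0.29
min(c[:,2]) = -90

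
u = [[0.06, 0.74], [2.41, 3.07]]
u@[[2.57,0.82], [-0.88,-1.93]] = [[-0.5, -1.38], [3.49, -3.95]]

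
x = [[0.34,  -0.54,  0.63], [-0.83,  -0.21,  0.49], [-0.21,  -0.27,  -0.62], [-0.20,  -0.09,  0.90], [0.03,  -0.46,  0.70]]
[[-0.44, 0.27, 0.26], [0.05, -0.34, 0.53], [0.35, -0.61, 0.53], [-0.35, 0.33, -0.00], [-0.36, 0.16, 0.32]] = x@[[-0.35,0.6,-0.5],  [0.05,0.52,-1.06],  [-0.46,0.55,-0.22]]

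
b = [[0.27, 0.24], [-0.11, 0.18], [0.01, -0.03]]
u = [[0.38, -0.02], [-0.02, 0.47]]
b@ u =[[0.1, 0.11], [-0.05, 0.09], [0.0, -0.01]]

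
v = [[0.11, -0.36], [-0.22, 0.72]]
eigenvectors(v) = [[-0.96,0.45], [-0.29,-0.89]]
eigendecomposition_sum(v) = [[0.00, 0.00],[0.0, 0.0]] + [[0.11, -0.36], [-0.22, 0.72]]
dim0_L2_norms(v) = [0.25, 0.8]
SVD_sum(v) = [[0.11,  -0.36], [-0.22,  0.72]] + [[-0.0, -0.00], [-0.0, -0.0]]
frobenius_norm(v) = 0.84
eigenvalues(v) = [0.0, 0.83]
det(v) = 0.00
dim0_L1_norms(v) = [0.33, 1.08]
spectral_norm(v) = 0.84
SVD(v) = [[-0.45,0.89], [0.89,0.45]] @ diag([0.8417244204607586, 2.2113932459914293e-17]) @ [[-0.29,0.96], [-0.96,-0.29]]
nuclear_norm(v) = 0.84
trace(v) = 0.83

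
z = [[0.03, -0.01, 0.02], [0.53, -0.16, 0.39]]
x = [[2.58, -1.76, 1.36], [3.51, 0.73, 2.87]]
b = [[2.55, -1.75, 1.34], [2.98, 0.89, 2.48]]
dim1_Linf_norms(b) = [2.55, 2.98]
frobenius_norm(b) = 5.21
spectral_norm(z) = 0.68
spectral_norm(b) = 4.82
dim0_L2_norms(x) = [4.36, 1.91, 3.18]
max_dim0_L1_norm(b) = 5.53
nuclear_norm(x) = 7.32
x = z + b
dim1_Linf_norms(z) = [0.03, 0.53]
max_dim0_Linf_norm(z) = 0.53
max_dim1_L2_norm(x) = 4.59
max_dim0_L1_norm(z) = 0.56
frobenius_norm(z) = 0.68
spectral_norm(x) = 5.38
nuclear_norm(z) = 0.68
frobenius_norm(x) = 5.72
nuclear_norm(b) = 6.81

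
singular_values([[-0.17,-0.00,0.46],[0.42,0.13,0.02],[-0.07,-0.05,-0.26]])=[0.55, 0.45, 0.0]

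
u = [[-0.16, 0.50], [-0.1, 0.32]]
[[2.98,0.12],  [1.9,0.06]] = u @ [[-3.69,-7.85], [4.78,-2.28]]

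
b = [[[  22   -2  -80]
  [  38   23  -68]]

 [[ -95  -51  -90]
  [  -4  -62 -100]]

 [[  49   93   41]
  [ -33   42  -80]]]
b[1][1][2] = -100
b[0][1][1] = 23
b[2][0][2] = 41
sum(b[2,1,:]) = -71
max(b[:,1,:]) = 42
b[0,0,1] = -2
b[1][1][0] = -4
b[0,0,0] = 22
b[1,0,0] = -95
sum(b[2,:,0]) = 16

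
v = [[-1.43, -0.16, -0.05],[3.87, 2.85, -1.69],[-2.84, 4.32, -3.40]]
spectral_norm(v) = 6.44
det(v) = -0.70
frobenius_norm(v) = 8.14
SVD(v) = [[-0.02, 0.29, -0.96], [-0.41, -0.88, -0.25], [-0.91, 0.38, 0.14]] @ diag([6.443390128723136, 4.979834476838564, 0.02173090801735458]) @ [[0.16, -0.79, 0.59], [-0.98, -0.18, 0.03], [-0.08, 0.58, 0.81]]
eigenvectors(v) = [[-0.08+0.00j,-0.08+0.01j,-0.08-0.01j], [(-0.25+0j),0.61+0.09j,(0.61-0.09j)], [(-0.97+0j),(0.78+0j),(0.78-0j)]]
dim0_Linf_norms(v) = [3.87, 4.32, 3.4]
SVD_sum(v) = [[-0.02, 0.11, -0.08], [-0.43, 2.08, -1.54], [-0.96, 4.66, -3.46]] + [[-1.41, -0.26, 0.05], [4.30, 0.78, -0.14], [-1.88, -0.34, 0.06]] + [[0.0,-0.01,-0.02], [0.00,-0.00,-0.00], [-0.00,0.00,0.00]]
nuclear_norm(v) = 11.44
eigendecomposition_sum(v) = [[-0.82+0.00j,0.11-0.00j,(-0.17+0j)], [-2.55+0.00j,(0.34-0j),(-0.52+0j)], [(-10.02+0j),1.35-0.00j,-2.05+0.00j]] + [[(-0.3+0.4j),(-0.14+0.1j),0.06-0.06j], [(3.21-2.3j),1.25-0.43j,-0.58+0.30j], [3.59-3.45j,(1.49-0.76j),(-0.67+0.48j)]] + [[(-0.3-0.4j), (-0.14-0.1j), (0.06+0.06j)], [3.21+2.30j, 1.25+0.43j, -0.58-0.30j], [3.59+3.45j, 1.49+0.76j, (-0.67-0.48j)]]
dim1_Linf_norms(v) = [1.43, 3.87, 4.32]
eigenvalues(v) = [(-2.53+0j), (0.28+0.45j), (0.28-0.45j)]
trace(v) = -1.98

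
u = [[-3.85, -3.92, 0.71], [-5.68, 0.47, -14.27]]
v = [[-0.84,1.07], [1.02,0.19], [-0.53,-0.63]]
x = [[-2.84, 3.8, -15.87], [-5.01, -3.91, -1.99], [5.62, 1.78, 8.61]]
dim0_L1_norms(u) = [9.53, 4.39, 14.98]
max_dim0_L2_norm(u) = 14.29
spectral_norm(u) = 15.38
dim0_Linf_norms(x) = [5.62, 3.91, 15.87]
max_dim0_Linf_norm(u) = 14.27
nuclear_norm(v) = 2.67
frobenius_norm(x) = 20.68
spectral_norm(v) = 1.50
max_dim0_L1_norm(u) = 14.98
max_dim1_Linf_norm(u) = 14.27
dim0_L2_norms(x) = [8.05, 5.74, 18.16]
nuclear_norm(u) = 20.88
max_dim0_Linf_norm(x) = 15.87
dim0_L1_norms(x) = [13.47, 9.49, 26.47]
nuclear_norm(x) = 26.90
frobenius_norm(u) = 16.33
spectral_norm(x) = 19.18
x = v @ u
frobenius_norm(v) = 1.90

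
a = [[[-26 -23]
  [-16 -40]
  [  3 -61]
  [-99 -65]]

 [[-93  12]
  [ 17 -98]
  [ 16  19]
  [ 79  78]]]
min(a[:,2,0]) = 3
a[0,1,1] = -40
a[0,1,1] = -40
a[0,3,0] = -99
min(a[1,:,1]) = -98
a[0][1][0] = -16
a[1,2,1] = 19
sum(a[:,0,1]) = -11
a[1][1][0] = 17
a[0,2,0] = 3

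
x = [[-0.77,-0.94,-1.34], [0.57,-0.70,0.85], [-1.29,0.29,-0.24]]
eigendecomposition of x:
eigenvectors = [[0.66+0.00j,(0.15-0.35j),(0.15+0.35j)], [(-0.15+0j),-0.77+0.00j,(-0.77-0j)], [(-0.74+0j),0.47-0.20j,(0.47+0.2j)]]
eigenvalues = [(0.96+0j), (-1.34+0.49j), (-1.34-0.49j)]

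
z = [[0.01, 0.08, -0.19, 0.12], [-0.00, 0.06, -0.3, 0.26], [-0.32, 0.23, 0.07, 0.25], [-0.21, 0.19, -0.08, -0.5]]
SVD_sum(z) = [[0.02, -0.01, -0.02, 0.14],  [0.04, -0.02, -0.05, 0.29],  [0.02, -0.01, -0.03, 0.17],  [-0.07, 0.04, 0.08, -0.51]] + [[-0.07, 0.06, -0.02, 0.01], [-0.09, 0.08, -0.03, 0.02], [-0.29, 0.25, -0.08, 0.05], [-0.17, 0.15, -0.05, 0.03]] + [[0.05, 0.01, -0.16, -0.03], [0.07, 0.01, -0.23, -0.04], [-0.05, -0.01, 0.18, 0.03], [0.03, 0.01, -0.11, -0.02]] + [[0.02, 0.02, 0.01, 0.00],[-0.01, -0.01, -0.0, -0.0],[0.0, 0.00, 0.00, 0.0],[-0.00, -0.00, -0.00, -0.0]]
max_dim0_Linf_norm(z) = 0.5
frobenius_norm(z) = 0.88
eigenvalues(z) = [(-0.54+0j), (-0+0.19j), (-0-0.19j), (0.19+0j)]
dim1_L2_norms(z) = [0.24, 0.4, 0.47, 0.58]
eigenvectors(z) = [[(0.2+0j), (-0.44+0.16j), -0.44-0.16j, 0.64+0.00j],[0.48+0.00j, -0.74+0.00j, (-0.74-0j), (0.72+0j)],[0.26+0.00j, (-0.25+0.39j), -0.25-0.39j, -0.27+0.00j],[-0.81+0.00j, (-0.1-0.09j), (-0.1+0.09j), 0.03+0.00j]]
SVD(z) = [[-0.22, -0.20, -0.45, -0.84], [-0.46, -0.26, -0.66, 0.53], [-0.27, -0.81, 0.51, -0.01], [0.81, -0.48, -0.33, 0.07]] @ diag([0.6370184920717079, 0.48742599798124386, 0.3648183776506561, 0.032107453636480626]) @ [[-0.13, 0.07, 0.15, -0.98],[0.74, -0.64, 0.2, -0.12],[-0.27, -0.05, 0.94, 0.18],[-0.6, -0.77, -0.22, -0.01]]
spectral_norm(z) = 0.64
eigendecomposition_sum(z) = [[0.05+0.00j, -0.05-0.00j, (0.01-0j), 0.12+0.00j], [0.12+0.00j, -0.11-0.00j, 0.02-0.00j, 0.29+0.00j], [0.06+0.00j, (-0.06-0j), 0.01-0.00j, 0.15+0.00j], [-0.20-0.00j, (0.19+0j), -0.03+0.00j, -0.48-0.00j]] + [[(-0.15-0.03j), 0.12+0.05j, -0.04+0.06j, (0.02+0.04j)], [(-0.21-0.13j), 0.15+0.14j, (-0.09+0.07j), (0.01+0.07j)], [(-0.14+0.06j), (0.12-0.03j), 0.07j, (0.04+0.02j)], [-0.01-0.04j, 0.00+0.04j, (-0.02-0j), -0.01+0.01j]] + [[-0.15+0.03j,(0.12-0.05j),-0.04-0.06j,(0.02-0.04j)], [-0.21+0.13j,0.15-0.14j,(-0.09-0.07j),(0.01-0.07j)], [(-0.14-0.06j),0.12+0.03j,-0.07j,(0.04-0.02j)], [-0.01+0.04j,-0.04j,-0.02+0.00j,-0.01-0.01j]] + [[(0.26-0j), (-0.11+0j), -0.12-0.00j, (-0.04-0j)], [(0.29-0j), (-0.12+0j), (-0.13-0j), -0.04-0.00j], [-0.11+0.00j, (0.05-0j), 0.05+0.00j, (0.02+0j)], [(0.01-0j), -0.01+0.00j, -0.01-0.00j, (-0-0j)]]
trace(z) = -0.36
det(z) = -0.00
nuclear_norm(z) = 1.52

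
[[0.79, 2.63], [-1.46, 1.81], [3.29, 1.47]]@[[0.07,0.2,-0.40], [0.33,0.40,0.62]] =[[0.92, 1.21, 1.31], [0.50, 0.43, 1.71], [0.72, 1.25, -0.40]]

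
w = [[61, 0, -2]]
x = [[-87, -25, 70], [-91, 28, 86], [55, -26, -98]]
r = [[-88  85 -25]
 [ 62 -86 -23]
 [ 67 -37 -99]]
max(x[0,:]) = 70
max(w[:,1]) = 0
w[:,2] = [-2]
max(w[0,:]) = 61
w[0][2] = -2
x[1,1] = 28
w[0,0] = 61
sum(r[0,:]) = -28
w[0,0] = 61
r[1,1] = -86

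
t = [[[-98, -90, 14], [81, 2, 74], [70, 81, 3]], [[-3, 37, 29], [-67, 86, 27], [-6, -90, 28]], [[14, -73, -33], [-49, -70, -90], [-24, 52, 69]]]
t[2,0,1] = -73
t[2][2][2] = 69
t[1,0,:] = [-3, 37, 29]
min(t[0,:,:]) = -98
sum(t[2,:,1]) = -91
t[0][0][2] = 14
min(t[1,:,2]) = 27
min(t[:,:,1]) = -90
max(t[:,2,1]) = 81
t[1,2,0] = -6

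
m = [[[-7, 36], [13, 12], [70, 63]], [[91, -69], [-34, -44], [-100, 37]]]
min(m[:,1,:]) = -44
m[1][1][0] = -34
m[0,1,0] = 13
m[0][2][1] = 63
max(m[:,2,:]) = 70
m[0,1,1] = 12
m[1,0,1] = -69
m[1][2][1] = 37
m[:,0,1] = [36, -69]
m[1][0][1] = -69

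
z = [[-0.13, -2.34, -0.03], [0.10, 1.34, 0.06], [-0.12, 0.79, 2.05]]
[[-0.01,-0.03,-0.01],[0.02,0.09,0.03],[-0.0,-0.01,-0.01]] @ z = [[-0.00, -0.02, -0.02], [0.0, 0.10, 0.07], [0.00, -0.02, -0.02]]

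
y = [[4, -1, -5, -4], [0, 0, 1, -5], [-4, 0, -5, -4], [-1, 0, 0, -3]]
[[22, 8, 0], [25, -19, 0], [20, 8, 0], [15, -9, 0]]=y @ [[0, 0, 0], [-2, 0, 0], [0, -4, 0], [-5, 3, 0]]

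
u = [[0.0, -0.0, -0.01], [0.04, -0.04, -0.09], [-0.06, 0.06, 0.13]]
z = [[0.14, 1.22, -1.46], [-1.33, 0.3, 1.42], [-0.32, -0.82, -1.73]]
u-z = [[-0.14, -1.22, 1.45], [1.37, -0.34, -1.51], [0.26, 0.88, 1.86]]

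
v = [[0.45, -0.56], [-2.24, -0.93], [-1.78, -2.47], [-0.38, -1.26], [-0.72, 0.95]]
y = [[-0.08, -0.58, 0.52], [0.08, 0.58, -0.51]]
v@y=[[-0.08, -0.59, 0.52], [0.10, 0.76, -0.69], [-0.06, -0.4, 0.33], [-0.07, -0.51, 0.44], [0.13, 0.97, -0.86]]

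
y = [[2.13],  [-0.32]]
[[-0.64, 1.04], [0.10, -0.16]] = y @ [[-0.30, 0.49]]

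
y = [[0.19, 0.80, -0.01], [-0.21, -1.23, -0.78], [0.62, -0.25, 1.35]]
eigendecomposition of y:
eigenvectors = [[-0.21,-0.86,-0.47], [-0.27,-0.13,0.86], [0.94,0.49,0.19]]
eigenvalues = [1.29, 0.31, -1.29]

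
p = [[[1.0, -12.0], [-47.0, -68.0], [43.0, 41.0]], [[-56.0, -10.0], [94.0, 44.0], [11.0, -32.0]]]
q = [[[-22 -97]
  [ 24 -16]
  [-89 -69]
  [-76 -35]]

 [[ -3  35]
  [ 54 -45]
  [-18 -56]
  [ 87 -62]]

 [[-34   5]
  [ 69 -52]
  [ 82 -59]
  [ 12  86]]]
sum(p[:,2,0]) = 54.0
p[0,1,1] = -68.0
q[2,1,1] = -52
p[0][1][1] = -68.0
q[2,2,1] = -59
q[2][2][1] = -59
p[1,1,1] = 44.0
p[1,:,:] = [[-56.0, -10.0], [94.0, 44.0], [11.0, -32.0]]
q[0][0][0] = -22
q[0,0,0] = -22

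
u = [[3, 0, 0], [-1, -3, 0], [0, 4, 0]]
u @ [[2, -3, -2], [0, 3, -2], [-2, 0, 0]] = [[6, -9, -6], [-2, -6, 8], [0, 12, -8]]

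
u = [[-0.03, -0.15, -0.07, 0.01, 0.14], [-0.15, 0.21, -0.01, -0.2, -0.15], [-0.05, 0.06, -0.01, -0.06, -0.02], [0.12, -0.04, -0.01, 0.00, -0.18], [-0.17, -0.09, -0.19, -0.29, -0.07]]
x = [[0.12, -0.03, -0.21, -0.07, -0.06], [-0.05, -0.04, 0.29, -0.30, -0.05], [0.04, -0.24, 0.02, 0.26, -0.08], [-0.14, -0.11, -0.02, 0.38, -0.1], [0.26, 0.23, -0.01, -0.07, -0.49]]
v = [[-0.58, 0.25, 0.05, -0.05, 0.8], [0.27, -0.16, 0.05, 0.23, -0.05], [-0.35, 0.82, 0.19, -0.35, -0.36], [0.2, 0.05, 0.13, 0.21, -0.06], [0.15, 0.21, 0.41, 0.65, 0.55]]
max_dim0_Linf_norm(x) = 0.49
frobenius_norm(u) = 0.63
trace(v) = 0.21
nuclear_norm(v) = 3.13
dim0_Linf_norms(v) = [0.58, 0.82, 0.41, 0.65, 0.8]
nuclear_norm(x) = 1.89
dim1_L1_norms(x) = [0.49, 0.73, 0.64, 0.75, 1.06]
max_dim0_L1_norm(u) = 0.56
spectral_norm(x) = 0.65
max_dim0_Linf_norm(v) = 0.82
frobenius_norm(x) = 0.97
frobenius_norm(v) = 1.83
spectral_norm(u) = 0.48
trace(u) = 0.10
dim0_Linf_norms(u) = [0.17, 0.21, 0.19, 0.29, 0.18]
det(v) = 0.00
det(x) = 0.00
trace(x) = -0.01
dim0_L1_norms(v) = [1.55, 1.49, 0.83, 1.49, 1.82]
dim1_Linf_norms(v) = [0.8, 0.27, 0.82, 0.21, 0.65]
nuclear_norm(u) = 1.06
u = x @ v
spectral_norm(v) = 1.19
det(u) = -0.00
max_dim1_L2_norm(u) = 0.4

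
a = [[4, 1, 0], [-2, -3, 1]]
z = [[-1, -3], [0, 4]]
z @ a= [[2, 8, -3], [-8, -12, 4]]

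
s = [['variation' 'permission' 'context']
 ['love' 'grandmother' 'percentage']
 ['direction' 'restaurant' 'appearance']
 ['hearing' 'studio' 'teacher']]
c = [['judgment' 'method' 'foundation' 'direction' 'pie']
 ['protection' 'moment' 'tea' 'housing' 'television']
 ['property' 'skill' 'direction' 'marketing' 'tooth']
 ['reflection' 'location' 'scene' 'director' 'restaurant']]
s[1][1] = 'grandmother'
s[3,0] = 'hearing'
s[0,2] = 'context'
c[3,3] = 'director'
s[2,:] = ['direction', 'restaurant', 'appearance']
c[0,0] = 'judgment'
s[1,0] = 'love'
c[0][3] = 'direction'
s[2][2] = 'appearance'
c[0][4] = 'pie'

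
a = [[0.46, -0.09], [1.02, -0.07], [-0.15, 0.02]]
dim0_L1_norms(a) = [1.63, 0.18]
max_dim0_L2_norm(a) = 1.13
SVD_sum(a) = [[0.46, -0.04], [1.02, -0.09], [-0.15, 0.01]] + [[-0.0, -0.05], [0.0, 0.02], [0.0, 0.01]]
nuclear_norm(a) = 1.19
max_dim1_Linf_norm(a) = 1.02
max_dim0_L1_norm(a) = 1.63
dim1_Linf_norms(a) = [0.46, 1.02, 0.15]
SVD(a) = [[-0.41, 0.9], [-0.9, -0.43], [0.13, -0.12]] @ diag([1.1335983027062024, 0.05343115291304476]) @ [[-1.0,  0.09], [-0.09,  -1.0]]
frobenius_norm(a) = 1.13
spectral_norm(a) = 1.13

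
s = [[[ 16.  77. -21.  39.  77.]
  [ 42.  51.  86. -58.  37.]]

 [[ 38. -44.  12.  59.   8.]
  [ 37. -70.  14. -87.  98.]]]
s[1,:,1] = [-44.0, -70.0]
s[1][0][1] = -44.0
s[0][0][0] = 16.0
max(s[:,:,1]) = 77.0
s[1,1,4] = 98.0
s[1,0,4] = 8.0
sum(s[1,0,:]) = 73.0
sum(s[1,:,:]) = 65.0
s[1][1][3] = -87.0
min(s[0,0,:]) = -21.0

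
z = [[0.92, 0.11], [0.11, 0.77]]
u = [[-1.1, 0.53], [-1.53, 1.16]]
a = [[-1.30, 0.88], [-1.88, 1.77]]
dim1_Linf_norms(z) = [0.92, 0.77]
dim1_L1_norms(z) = [1.03, 0.88]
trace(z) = 1.69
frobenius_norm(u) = 2.28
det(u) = -0.47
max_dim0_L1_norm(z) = 1.03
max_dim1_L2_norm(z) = 0.93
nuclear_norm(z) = 1.69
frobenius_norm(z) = 1.21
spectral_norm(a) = 3.01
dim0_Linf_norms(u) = [1.53, 1.16]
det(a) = -0.65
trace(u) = 0.06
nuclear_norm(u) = 2.47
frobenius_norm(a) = 3.02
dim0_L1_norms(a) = [3.18, 2.65]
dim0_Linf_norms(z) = [0.92, 0.77]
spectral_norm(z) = 0.98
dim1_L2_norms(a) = [1.57, 2.58]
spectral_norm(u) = 2.27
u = a @ z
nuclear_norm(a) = 3.23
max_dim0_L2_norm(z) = 0.93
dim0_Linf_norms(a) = [1.88, 1.77]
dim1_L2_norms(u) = [1.22, 1.92]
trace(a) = 0.47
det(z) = 0.70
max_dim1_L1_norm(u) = 2.69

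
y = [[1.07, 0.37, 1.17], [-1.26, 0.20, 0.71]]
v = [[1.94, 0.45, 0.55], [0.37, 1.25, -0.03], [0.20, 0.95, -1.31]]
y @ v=[[2.45, 2.06, -0.96], [-2.23, 0.36, -1.63]]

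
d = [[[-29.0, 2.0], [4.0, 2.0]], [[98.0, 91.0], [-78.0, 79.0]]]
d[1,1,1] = 79.0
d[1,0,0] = 98.0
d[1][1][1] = 79.0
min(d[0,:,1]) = 2.0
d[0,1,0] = 4.0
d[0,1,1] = 2.0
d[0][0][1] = 2.0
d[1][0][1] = 91.0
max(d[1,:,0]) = 98.0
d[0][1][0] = 4.0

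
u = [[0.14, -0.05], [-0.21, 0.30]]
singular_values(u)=[0.39, 0.08]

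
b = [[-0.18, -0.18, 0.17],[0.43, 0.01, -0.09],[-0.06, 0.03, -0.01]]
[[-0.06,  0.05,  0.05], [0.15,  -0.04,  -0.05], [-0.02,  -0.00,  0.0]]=b @ [[0.35, -0.08, -0.1], [0.06, -0.19, -0.13], [0.06, -0.01, 0.07]]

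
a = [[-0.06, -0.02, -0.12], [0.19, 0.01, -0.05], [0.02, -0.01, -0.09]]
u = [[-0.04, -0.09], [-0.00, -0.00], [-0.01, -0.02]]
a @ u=[[0.0, 0.01], [-0.01, -0.02], [0.00, 0.0]]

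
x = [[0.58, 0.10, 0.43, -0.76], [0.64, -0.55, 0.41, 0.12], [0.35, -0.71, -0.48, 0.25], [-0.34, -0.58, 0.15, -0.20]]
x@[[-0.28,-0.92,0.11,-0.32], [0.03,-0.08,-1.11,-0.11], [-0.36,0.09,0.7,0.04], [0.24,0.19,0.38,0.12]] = [[-0.50, -0.65, -0.04, -0.27], [-0.31, -0.49, 1.01, -0.11], [0.11, -0.26, 0.59, -0.02], [-0.02, 0.33, 0.64, 0.15]]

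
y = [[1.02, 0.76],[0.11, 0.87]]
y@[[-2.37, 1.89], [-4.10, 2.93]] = [[-5.53, 4.15], [-3.83, 2.76]]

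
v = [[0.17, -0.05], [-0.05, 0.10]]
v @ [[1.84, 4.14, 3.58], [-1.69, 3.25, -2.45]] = [[0.4, 0.54, 0.73], [-0.26, 0.12, -0.42]]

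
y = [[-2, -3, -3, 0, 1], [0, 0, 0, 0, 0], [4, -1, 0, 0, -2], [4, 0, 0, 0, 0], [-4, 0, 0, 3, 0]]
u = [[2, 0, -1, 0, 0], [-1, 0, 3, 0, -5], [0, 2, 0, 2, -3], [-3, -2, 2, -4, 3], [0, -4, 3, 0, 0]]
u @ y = [[-8, -5, -6, 0, 4], [34, 0, 3, -15, -7], [20, 0, 0, -9, 0], [-14, 7, 9, 9, -7], [12, -3, 0, 0, -6]]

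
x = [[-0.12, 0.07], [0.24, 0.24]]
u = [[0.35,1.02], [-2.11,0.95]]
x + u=[[0.23, 1.09], [-1.87, 1.19]]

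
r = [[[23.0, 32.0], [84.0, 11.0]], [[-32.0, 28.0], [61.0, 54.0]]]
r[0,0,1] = 32.0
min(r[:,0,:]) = -32.0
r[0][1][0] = 84.0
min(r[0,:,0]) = 23.0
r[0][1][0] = 84.0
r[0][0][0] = 23.0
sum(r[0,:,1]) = 43.0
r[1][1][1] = 54.0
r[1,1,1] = 54.0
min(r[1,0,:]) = -32.0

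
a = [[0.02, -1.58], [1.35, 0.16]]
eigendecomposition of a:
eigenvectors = [[(0.73+0j),0.73-0.00j], [-0.03-0.68j,(-0.03+0.68j)]]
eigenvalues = [(0.09+1.46j), (0.09-1.46j)]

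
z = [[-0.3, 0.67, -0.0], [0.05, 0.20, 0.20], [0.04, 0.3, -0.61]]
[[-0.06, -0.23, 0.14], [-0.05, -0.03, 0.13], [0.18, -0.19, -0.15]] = z @[[0.17, 0.04, 0.1], [-0.02, -0.32, 0.25], [-0.29, 0.16, 0.37]]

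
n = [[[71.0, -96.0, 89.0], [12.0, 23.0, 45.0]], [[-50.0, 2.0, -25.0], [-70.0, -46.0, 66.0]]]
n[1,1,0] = -70.0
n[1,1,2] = 66.0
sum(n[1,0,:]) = -73.0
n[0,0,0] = 71.0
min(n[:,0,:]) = -96.0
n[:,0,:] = [[71.0, -96.0, 89.0], [-50.0, 2.0, -25.0]]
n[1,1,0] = -70.0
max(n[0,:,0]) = 71.0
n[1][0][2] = -25.0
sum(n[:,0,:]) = -9.0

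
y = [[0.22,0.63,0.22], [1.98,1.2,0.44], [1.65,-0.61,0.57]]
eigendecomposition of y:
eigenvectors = [[-0.47, 0.35, -0.1], [0.31, 0.94, -0.39], [0.83, -0.0, 0.92]]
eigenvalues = [-0.59, 1.93, 0.65]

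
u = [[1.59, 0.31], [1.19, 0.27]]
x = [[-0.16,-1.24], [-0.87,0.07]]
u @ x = [[-0.52, -1.95], [-0.43, -1.46]]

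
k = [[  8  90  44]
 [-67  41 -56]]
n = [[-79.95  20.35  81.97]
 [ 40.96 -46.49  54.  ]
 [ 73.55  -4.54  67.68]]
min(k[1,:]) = -67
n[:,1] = [20.35, -46.49, -4.54]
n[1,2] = 54.0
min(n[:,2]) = 54.0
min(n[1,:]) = -46.49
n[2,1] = -4.54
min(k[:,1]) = 41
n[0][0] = -79.95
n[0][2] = 81.97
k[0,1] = 90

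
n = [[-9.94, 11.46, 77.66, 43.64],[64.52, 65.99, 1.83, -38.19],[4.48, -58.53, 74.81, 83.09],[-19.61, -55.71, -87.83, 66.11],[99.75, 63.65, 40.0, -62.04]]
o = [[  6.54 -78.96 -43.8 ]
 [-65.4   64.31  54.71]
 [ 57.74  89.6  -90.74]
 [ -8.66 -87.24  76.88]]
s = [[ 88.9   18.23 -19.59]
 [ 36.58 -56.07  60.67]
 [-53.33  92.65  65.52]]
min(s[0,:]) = -19.59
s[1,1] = -56.07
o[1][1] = 64.31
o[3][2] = 76.88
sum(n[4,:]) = 141.36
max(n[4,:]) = 99.75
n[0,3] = 43.64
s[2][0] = -53.33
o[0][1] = -78.96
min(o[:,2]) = -90.74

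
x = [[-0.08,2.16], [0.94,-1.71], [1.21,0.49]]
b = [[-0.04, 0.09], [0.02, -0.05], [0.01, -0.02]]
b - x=[[0.04, -2.07], [-0.92, 1.66], [-1.20, -0.51]]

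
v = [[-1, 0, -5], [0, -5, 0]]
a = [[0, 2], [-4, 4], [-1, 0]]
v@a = [[5, -2], [20, -20]]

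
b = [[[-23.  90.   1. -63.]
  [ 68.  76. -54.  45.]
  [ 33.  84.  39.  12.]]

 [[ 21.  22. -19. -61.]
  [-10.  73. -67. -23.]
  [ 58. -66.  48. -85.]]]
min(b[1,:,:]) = -85.0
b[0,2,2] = 39.0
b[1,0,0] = 21.0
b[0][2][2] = 39.0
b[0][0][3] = -63.0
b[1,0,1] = 22.0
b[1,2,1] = -66.0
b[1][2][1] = -66.0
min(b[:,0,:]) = -63.0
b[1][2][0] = 58.0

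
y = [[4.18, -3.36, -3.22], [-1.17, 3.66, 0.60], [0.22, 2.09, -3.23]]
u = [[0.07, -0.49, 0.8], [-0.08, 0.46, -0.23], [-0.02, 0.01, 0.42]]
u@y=[[1.04,  -0.36,  -3.10],  [-0.92,  1.47,  1.28],  [-0.0,  0.98,  -1.29]]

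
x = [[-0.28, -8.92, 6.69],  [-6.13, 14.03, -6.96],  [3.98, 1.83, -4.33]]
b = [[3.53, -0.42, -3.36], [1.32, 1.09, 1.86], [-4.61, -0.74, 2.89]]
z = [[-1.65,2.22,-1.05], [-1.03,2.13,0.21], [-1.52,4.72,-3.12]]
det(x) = 48.68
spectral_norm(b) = 7.27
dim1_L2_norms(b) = [4.89, 2.53, 5.49]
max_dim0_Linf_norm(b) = 4.61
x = b @ z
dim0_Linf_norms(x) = [6.13, 14.03, 6.96]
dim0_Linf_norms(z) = [1.65, 4.72, 3.12]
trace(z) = -2.64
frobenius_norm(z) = 6.98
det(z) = 6.46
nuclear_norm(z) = 8.91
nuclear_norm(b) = 10.38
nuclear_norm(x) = 27.14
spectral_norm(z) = 6.79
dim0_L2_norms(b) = [5.95, 1.38, 4.81]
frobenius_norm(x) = 21.10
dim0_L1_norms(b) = [9.46, 2.25, 8.11]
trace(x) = 9.42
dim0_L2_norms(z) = [2.47, 5.63, 3.3]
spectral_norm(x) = 19.96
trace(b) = 7.51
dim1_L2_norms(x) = [11.15, 16.82, 6.16]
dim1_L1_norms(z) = [4.92, 3.37, 9.36]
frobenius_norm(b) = 7.78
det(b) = 7.58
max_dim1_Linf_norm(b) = 4.61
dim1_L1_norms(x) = [15.89, 27.12, 10.14]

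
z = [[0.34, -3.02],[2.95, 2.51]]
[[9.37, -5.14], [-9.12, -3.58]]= z @ [[-0.41, -2.43], [-3.15, 1.43]]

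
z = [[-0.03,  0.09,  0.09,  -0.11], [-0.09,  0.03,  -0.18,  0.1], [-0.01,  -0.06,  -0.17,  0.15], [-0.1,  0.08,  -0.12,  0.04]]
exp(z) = [[0.97, 0.08, 0.08, -0.1], [-0.09, 1.04, -0.18, 0.1], [-0.01, -0.05, 0.84, 0.14], [-0.1, 0.08, -0.12, 1.04]]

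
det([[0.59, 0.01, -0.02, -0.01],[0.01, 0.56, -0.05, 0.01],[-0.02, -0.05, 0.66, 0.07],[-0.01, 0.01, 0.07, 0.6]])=0.128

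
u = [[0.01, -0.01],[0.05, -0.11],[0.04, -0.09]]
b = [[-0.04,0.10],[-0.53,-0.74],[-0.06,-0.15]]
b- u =[[-0.05, 0.11], [-0.58, -0.63], [-0.1, -0.06]]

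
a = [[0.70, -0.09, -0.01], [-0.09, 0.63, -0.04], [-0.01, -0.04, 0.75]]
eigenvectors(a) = [[0.54, 0.63, 0.55], [0.82, -0.24, -0.53], [0.20, -0.73, 0.65]]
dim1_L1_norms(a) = [0.8, 0.76, 0.8]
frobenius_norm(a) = 1.21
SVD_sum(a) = [[0.24, -0.22, 0.28], [-0.22, 0.21, -0.26], [0.28, -0.26, 0.32]] + [[0.3, -0.11, -0.35], [-0.11, 0.04, 0.13], [-0.35, 0.13, 0.40]] + [[0.16, 0.25, 0.06], [0.25, 0.37, 0.09], [0.06, 0.09, 0.02]]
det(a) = 0.32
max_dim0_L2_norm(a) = 0.75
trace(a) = 2.08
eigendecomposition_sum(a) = [[0.16, 0.25, 0.06], [0.25, 0.37, 0.09], [0.06, 0.09, 0.02]] + [[0.3, -0.11, -0.35],[-0.11, 0.04, 0.13],[-0.35, 0.13, 0.40]] + [[0.24, -0.22, 0.28], [-0.22, 0.21, -0.26], [0.28, -0.26, 0.32]]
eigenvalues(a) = [0.56, 0.75, 0.77]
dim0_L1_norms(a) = [0.8, 0.76, 0.8]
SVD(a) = [[0.55, -0.63, -0.54], [-0.53, 0.24, -0.82], [0.65, 0.73, -0.20]] @ diag([0.7739103243469517, 0.7455858812760487, 0.5605037943769996]) @ [[0.55, -0.53, 0.65], [-0.63, 0.24, 0.73], [-0.54, -0.82, -0.2]]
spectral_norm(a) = 0.77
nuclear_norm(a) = 2.08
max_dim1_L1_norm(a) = 0.8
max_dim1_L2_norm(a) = 0.75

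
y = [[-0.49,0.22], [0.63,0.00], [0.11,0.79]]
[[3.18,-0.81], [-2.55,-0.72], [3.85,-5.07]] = y@[[-4.04, -1.15], [5.44, -6.26]]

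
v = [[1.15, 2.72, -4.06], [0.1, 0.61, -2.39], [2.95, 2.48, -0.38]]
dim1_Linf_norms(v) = [4.06, 2.39, 2.95]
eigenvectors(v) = [[(-0.67+0j), -0.67-0.00j, 0.62+0.00j], [-0.33-0.16j, (-0.33+0.16j), (-0.74+0j)], [(-0.27+0.59j), (-0.27-0.59j), -0.27+0.00j]]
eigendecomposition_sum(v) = [[0.63+1.37j, 1.27+0.88j, -2.05+0.73j], [-0.01+0.81j, 0.41+0.72j, -1.17-0.12j], [(1.45-0j), (1.28-0.76j), (-0.18+2.09j)]] + [[0.63-1.37j,  (1.27-0.88j),  (-2.05-0.73j)], [-0.01-0.81j,  (0.41-0.72j),  (-1.17+0.12j)], [1.45+0.00j,  1.28+0.76j,  (-0.18-2.09j)]] + [[-0.11-0.00j, (0.18+0j), 0.05-0.00j], [0.13+0.00j, (-0.21-0j), (-0.06+0j)], [0.05+0.00j, (-0.08-0j), (-0.02+0j)]]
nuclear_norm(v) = 9.46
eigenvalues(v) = [(0.86+4.18j), (0.86-4.18j), (-0.34+0j)]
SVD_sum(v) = [[1.92, 2.91, -3.48],  [0.81, 1.23, -1.47],  [1.12, 1.70, -2.04]] + [[-0.67, -0.31, -0.63], [-0.89, -0.42, -0.84], [1.78, 0.83, 1.68]] + [[-0.1,0.12,0.05], [0.17,-0.21,-0.08], [0.05,-0.06,-0.02]]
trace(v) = 1.38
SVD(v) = [[-0.81, -0.32, -0.49], [-0.34, -0.42, 0.84], [-0.47, 0.85, 0.23]] @ diag([6.075495435328343, 3.0448501130730388, 0.336515979150425]) @ [[-0.39, -0.59, 0.71], [0.69, 0.32, 0.65], [0.61, -0.74, -0.28]]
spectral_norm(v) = 6.08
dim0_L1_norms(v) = [4.2, 5.81, 6.83]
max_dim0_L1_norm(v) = 6.83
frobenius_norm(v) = 6.80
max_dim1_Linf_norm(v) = 4.06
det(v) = -6.23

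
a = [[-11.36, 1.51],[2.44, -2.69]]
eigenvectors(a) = [[-0.97, -0.16], [0.26, -0.99]]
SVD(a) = [[-0.97, 0.24], [0.24, 0.97]] @ diag([11.804074151507022, 2.276671567381589]) @ [[0.98, -0.18], [-0.18, -0.98]]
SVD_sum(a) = [[-11.26,2.06], [2.84,-0.52]] + [[-0.10, -0.55], [-0.40, -2.17]]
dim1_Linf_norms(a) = [11.36, 2.69]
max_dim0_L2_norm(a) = 11.62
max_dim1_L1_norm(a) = 12.87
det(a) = 26.87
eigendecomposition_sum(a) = [[-11.26, 1.87],[3.03, -0.50]] + [[-0.1, -0.36], [-0.59, -2.19]]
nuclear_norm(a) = 14.08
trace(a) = -14.05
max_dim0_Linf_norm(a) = 11.36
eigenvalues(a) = [-11.77, -2.28]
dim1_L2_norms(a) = [11.46, 3.63]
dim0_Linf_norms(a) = [11.36, 2.69]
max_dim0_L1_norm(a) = 13.8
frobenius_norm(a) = 12.02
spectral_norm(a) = 11.80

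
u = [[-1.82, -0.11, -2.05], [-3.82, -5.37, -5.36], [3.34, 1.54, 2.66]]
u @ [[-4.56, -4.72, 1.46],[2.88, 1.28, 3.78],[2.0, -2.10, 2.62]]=[[3.88, 12.75, -8.44], [-8.77, 22.41, -39.92], [-5.48, -19.38, 17.67]]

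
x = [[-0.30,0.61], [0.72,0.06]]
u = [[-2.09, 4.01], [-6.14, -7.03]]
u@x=[[3.51, -1.03], [-3.22, -4.17]]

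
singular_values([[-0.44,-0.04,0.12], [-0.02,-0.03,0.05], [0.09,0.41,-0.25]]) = [0.56, 0.37, 0.02]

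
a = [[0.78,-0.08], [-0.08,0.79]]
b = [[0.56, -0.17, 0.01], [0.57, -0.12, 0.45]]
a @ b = [[0.39, -0.12, -0.03], [0.41, -0.08, 0.35]]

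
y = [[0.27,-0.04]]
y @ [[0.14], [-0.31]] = [[0.05]]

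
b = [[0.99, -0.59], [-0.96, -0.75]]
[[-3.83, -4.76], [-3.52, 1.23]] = b @ [[-0.61, -3.28], [5.47, 2.56]]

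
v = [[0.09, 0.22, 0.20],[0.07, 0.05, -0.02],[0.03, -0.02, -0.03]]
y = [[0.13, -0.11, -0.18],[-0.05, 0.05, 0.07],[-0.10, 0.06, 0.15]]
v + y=[[0.22, 0.11, 0.02], [0.02, 0.10, 0.05], [-0.07, 0.04, 0.12]]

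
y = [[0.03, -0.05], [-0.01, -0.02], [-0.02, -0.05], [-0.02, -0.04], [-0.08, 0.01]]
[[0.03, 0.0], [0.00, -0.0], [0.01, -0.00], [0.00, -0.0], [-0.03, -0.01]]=y@ [[0.39,0.10], [-0.28,0.0]]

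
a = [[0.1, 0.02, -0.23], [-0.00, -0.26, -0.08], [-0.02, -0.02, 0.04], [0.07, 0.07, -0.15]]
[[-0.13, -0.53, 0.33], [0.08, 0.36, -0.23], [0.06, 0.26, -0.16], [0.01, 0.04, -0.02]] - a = [[-0.23,-0.55,0.56], [0.08,0.62,-0.15], [0.08,0.28,-0.2], [-0.06,-0.03,0.13]]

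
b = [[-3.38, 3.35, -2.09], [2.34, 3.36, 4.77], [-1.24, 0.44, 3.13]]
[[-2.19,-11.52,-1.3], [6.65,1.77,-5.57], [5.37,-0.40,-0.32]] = b @ [[-0.35, 1.51, -0.54], [-0.02, -1.49, -1.04], [1.58, 0.68, -0.17]]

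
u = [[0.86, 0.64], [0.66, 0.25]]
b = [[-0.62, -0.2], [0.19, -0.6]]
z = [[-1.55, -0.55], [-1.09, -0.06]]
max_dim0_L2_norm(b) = 0.65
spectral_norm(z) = 1.96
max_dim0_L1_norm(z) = 2.64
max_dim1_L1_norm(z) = 2.1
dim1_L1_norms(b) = [0.82, 0.79]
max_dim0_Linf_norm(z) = 1.55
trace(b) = -1.22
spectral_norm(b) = 0.65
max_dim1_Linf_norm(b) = 0.62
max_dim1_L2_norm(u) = 1.07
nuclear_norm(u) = 1.44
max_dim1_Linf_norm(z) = 1.55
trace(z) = -1.61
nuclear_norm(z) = 2.22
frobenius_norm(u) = 1.28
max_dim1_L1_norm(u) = 1.5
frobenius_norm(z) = 1.97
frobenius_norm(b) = 0.91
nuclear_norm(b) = 1.28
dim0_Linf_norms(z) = [1.55, 0.55]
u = z @ b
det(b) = 0.41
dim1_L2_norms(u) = [1.07, 0.71]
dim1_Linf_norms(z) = [1.55, 1.09]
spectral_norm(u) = 1.27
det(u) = -0.21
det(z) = -0.51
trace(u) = 1.11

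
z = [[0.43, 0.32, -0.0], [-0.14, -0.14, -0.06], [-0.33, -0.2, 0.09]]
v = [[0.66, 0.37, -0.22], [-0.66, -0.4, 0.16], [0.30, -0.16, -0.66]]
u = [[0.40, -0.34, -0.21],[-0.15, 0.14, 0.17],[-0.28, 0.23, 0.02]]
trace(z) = 0.38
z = u @ v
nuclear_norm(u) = 0.85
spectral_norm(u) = 0.71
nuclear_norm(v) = 1.81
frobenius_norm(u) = 0.72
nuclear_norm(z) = 0.80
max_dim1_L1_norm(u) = 0.95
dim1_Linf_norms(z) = [0.43, 0.14, 0.33]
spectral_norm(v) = 1.18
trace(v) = -0.40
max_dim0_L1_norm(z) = 0.9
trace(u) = 0.56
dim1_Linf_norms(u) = [0.4, 0.17, 0.28]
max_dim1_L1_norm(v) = 1.25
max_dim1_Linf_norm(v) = 0.66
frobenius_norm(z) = 0.70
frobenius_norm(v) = 1.34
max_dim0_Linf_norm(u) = 0.4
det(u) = -0.00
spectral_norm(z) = 0.69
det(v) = -0.00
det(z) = -0.00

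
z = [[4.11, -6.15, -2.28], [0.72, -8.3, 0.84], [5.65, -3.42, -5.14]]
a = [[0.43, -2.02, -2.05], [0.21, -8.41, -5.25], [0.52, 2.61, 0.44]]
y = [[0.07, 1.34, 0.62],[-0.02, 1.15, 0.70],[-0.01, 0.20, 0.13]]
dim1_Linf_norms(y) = [1.34, 1.15, 0.2]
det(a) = -0.09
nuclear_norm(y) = 2.14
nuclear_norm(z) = 19.46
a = z @ y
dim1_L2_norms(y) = [1.48, 1.35, 0.24]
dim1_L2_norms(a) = [2.91, 9.92, 2.7]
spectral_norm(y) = 2.01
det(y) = -0.00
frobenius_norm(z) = 14.14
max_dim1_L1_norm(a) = 13.87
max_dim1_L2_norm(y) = 1.48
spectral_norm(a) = 10.59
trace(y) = 1.35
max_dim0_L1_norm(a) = 13.04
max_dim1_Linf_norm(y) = 1.34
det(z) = 33.89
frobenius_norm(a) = 10.68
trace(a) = -7.54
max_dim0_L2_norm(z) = 10.88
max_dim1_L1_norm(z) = 14.21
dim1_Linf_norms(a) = [2.05, 8.41, 2.61]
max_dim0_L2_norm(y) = 1.78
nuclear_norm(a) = 11.98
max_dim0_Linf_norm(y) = 1.34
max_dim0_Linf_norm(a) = 8.41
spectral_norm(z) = 12.56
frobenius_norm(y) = 2.01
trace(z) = -9.33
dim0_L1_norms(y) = [0.1, 2.69, 1.45]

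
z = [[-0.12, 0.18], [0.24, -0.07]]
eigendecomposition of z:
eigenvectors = [[-0.7, -0.61], [0.72, -0.79]]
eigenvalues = [-0.3, 0.11]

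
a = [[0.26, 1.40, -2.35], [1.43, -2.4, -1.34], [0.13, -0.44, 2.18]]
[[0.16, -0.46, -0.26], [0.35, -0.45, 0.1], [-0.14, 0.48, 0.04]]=a @ [[0.10, 0.0, -0.18], [-0.04, 0.06, -0.15], [-0.08, 0.23, -0.00]]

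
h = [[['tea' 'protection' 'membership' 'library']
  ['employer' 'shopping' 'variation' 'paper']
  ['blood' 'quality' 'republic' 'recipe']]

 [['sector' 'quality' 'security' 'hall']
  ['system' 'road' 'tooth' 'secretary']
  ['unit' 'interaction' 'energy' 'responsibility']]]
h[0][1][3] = 'paper'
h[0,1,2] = 'variation'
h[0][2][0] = 'blood'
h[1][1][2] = 'tooth'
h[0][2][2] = 'republic'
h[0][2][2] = 'republic'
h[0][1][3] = 'paper'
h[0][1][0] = 'employer'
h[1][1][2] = 'tooth'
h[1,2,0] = 'unit'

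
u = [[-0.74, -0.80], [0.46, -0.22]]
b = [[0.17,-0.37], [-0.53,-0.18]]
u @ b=[[0.3, 0.42],  [0.19, -0.13]]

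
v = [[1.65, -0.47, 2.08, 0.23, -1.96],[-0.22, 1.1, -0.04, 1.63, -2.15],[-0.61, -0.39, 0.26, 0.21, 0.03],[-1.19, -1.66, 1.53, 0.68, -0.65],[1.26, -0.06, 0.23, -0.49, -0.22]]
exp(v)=[[1.44, -2.26, 3.34, -0.2, -0.88], [-5.24, 1.07, -1.7, 2.75, -0.06], [-0.44, -0.25, 0.46, -0.47, 1.09], [-0.57, -1.95, -0.27, -0.93, 3.1], [1.95, -0.58, 1.92, -0.24, -0.46]]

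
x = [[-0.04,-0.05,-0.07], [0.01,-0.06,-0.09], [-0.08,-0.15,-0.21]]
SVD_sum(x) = [[-0.02, -0.05, -0.07], [-0.03, -0.06, -0.08], [-0.07, -0.15, -0.21]] + [[-0.02, 0.00, 0.0],  [0.04, -0.00, -0.01],  [-0.01, 0.00, 0.00]] + [[-0.00,0.00,-0.0], [-0.0,0.0,-0.00], [0.00,-0.00,0.00]]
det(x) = 0.00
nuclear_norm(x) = 0.35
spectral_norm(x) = 0.30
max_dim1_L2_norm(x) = 0.27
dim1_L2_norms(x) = [0.09, 0.11, 0.27]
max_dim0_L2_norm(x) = 0.24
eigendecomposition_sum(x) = [[-0.02, -0.05, -0.08], [-0.02, -0.06, -0.08], [-0.06, -0.15, -0.22]] + [[-0.02, 0.0, 0.01],[0.03, -0.00, -0.01],[-0.02, 0.0, 0.0]] + [[-0.0, -0.0, 0.00], [0.00, 0.00, -0.0], [-0.00, -0.0, 0.00]]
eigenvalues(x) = [-0.29, -0.02, 0.0]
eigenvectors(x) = [[0.31, 0.48, 0.03], [0.33, -0.78, -0.82], [0.89, 0.41, 0.57]]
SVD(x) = [[-0.31, 0.37, -0.88],[-0.34, -0.90, -0.27],[-0.89, 0.21, 0.40]] @ diag([0.3033110256218676, 0.04244470400024275, 0.0009321150908323558]) @ [[0.26,0.56,0.79], [-0.96,0.09,0.26], [0.07,-0.83,0.56]]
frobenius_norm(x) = 0.31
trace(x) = -0.31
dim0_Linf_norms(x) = [0.08, 0.15, 0.21]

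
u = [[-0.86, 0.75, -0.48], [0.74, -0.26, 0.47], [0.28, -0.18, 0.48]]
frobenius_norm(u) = 1.65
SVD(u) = [[-0.76, -0.60, -0.24], [0.56, -0.43, -0.71], [0.33, -0.68, 0.66]] @ diag([1.6016769378041031, 0.32194121304468987, 0.20195257425887125]) @ [[0.72,-0.48,0.49], [0.04,-0.68,-0.73], [-0.69,-0.55,0.47]]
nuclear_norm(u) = 2.13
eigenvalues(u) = [-1.23, 0.23, 0.36]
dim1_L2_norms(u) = [1.24, 0.91, 0.58]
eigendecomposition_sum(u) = [[-0.93,  0.63,  -0.43], [0.6,  -0.41,  0.28], [0.21,  -0.15,  0.1]] + [[0.05,0.12,-0.14], [0.06,0.17,-0.2], [-0.01,-0.02,0.02]] + [[0.02, -0.0, 0.1], [0.08, -0.02, 0.39], [0.07, -0.02, 0.36]]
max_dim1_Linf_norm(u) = 0.86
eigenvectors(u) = [[0.82, -0.59, 0.18], [-0.53, -0.81, 0.72], [-0.19, 0.08, 0.67]]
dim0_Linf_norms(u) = [0.86, 0.75, 0.48]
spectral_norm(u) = 1.60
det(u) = -0.10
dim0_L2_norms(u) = [1.17, 0.81, 0.83]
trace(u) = -0.64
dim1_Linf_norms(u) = [0.86, 0.74, 0.48]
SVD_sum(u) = [[-0.89, 0.59, -0.60], [0.65, -0.43, 0.44], [0.38, -0.25, 0.26]] + [[-0.01, 0.13, 0.14], [-0.01, 0.09, 0.10], [-0.01, 0.15, 0.16]] + [[0.03,0.03,-0.02], [0.1,0.08,-0.07], [-0.09,-0.07,0.06]]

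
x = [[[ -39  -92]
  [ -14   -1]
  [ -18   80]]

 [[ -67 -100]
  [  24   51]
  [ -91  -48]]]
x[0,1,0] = -14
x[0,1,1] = -1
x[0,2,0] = -18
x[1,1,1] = 51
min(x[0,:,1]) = -92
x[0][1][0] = -14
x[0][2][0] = -18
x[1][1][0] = 24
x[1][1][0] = 24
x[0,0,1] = -92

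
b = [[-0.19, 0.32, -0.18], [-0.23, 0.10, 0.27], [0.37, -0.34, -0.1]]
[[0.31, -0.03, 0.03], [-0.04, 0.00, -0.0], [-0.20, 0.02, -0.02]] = b@[[0.22, -0.02, 0.02], [0.92, -0.09, 0.09], [-0.3, 0.03, -0.03]]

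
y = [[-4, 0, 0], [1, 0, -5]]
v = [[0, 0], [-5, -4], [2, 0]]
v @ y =[[0, 0, 0], [16, 0, 20], [-8, 0, 0]]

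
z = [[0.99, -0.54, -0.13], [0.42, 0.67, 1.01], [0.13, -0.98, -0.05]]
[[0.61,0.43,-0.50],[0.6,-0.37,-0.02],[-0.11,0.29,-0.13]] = z@[[0.74,0.26,-0.46], [0.2,-0.24,0.06], [0.15,-0.32,0.13]]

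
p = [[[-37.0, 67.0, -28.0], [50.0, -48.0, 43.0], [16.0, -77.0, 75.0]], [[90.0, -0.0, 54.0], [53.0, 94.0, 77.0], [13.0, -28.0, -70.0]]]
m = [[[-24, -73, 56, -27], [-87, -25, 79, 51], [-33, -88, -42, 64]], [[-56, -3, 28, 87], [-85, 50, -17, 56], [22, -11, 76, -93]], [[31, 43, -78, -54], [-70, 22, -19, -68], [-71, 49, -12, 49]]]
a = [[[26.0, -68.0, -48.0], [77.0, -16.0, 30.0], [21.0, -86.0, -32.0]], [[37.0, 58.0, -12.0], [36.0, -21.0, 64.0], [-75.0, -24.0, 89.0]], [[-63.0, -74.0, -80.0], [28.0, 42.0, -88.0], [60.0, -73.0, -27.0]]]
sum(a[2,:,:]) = -275.0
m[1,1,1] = 50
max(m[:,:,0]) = 31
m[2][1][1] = 22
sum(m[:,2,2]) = 22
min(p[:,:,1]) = -77.0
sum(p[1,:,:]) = 283.0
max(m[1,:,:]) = 87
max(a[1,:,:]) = 89.0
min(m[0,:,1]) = -88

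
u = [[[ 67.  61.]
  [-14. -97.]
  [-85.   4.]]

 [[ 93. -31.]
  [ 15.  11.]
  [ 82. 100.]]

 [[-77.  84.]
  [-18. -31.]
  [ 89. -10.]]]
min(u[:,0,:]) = -77.0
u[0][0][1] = 61.0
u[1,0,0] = 93.0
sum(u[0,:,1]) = -32.0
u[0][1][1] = -97.0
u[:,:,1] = [[61.0, -97.0, 4.0], [-31.0, 11.0, 100.0], [84.0, -31.0, -10.0]]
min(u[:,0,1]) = -31.0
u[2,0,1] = 84.0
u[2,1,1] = -31.0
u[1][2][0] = 82.0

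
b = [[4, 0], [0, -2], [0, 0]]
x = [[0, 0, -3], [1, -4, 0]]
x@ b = [[0, 0], [4, 8]]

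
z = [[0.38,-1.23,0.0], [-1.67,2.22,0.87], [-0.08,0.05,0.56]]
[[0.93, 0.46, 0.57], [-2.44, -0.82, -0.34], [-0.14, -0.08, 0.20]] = z @ [[0.67, -0.12, -0.38], [-0.55, -0.41, -0.58], [-0.11, -0.13, 0.36]]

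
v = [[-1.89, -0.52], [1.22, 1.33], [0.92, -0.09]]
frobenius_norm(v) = 2.82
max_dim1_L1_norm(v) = 2.55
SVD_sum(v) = [[-1.73, -0.85], [1.51, 0.75], [0.70, 0.35]] + [[-0.16, 0.33], [-0.29, 0.58], [0.22, -0.44]]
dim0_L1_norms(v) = [4.03, 1.94]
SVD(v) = [[-0.72, -0.41], [0.63, -0.73], [0.29, 0.55]] @ diag([2.674551170502843, 0.8950285114798708]) @ [[0.90, 0.44], [0.44, -0.9]]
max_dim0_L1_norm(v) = 4.03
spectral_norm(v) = 2.67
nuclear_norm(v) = 3.57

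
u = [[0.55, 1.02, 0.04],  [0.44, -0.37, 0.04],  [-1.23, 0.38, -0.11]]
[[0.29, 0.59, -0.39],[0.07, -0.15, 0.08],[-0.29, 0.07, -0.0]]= u @ [[0.29, 0.13, -0.13], [0.13, 0.52, -0.33], [-0.13, -0.33, 0.35]]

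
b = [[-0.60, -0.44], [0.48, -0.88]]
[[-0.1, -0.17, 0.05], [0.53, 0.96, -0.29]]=b @ [[0.43, 0.78, -0.23], [-0.37, -0.67, 0.20]]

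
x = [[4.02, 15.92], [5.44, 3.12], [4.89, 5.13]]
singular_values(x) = [18.23, 5.18]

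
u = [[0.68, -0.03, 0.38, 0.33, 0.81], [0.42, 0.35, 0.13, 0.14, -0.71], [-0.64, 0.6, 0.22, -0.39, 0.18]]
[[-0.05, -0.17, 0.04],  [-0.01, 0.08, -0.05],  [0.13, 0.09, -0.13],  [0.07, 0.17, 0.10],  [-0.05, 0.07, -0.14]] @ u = [[-0.13,  -0.03,  -0.03,  -0.06,  0.09],[0.06,  -0.00,  -0.0,  0.03,  -0.07],[0.21,  -0.05,  0.03,  0.11,  0.02],[0.06,  0.12,  0.07,  0.01,  -0.05],[0.08,  -0.06,  -0.04,  0.05,  -0.12]]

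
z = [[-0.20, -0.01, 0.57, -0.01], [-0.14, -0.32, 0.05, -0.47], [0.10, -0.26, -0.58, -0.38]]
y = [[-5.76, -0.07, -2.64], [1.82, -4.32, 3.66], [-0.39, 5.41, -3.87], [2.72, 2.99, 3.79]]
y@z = [[0.9,0.77,-1.76,1.09], [0.61,0.41,-1.3,0.62], [-1.07,-0.72,2.29,-1.07], [-0.58,-1.97,-0.50,-2.87]]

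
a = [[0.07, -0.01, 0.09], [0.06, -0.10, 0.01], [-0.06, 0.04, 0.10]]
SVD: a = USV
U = [[-0.19, 0.79, -0.58], [-0.73, 0.28, 0.62], [0.66, 0.54, 0.53]]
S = [0.15, 0.14, 0.05]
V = [[-0.66,  0.69,  0.28], [0.29,  -0.11,  0.95], [-0.69,  -0.71,  0.13]]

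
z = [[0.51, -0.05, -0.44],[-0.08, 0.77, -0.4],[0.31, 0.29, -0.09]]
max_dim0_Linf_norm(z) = 0.77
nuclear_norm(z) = 1.85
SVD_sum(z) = [[0.08,0.26,-0.18], [0.19,0.65,-0.46], [0.08,0.28,-0.2]] + [[0.48,-0.28,-0.2], [-0.24,0.14,0.10], [0.12,-0.07,-0.05]] + [[-0.04, -0.03, -0.06], [-0.03, -0.02, -0.04], [0.11, 0.08, 0.16]]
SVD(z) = [[-0.34,  0.87,  -0.35], [-0.86,  -0.44,  -0.25], [-0.37,  0.21,  0.9]] @ diag([0.9481968944112877, 0.672769414963992, 0.22826292672660756]) @ [[-0.23, -0.80, 0.56], [0.81, -0.48, -0.34], [0.53, 0.37, 0.76]]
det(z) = 0.15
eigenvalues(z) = [(0.22+0.38j), (0.22-0.38j), (0.75+0j)]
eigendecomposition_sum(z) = [[0.17+0.10j, 0.12+0.03j, (-0.25+0.12j)], [(0.13+0.04j), 0.09+0.00j, -0.15+0.12j], [0.18-0.09j, (0.1-0.09j), -0.04+0.28j]] + [[(0.17-0.1j), 0.12-0.03j, (-0.25-0.12j)],[0.13-0.04j, (0.09-0j), (-0.15-0.12j)],[(0.18+0.09j), (0.1+0.09j), -0.04-0.28j]] + [[0.17+0.00j, (-0.3+0j), 0.05+0.00j], [(-0.34-0j), 0.59-0.00j, -0.11-0.00j], [-0.05-0.00j, (0.09-0j), -0.02-0.00j]]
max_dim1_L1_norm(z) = 1.25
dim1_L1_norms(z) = [1.0, 1.25, 0.69]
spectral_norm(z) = 0.95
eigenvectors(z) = [[0.35+0.52j, (0.35-0.52j), -0.45+0.00j],[(0.32+0.3j), (0.32-0.3j), 0.88+0.00j],[(0.65+0j), 0.65-0.00j, (0.14+0j)]]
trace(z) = 1.19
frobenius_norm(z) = 1.18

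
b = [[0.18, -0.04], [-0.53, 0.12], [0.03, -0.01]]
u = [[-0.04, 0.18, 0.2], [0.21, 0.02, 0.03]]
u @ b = [[-0.1, 0.02], [0.03, -0.01]]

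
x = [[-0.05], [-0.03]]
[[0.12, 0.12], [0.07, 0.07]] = x @ [[-2.34, -2.3]]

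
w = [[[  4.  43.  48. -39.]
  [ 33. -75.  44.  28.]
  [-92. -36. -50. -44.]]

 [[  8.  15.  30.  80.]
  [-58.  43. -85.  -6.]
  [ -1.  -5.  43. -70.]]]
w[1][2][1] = -5.0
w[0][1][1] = -75.0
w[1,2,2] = 43.0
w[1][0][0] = 8.0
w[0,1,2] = 44.0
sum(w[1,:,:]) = -6.0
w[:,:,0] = [[4.0, 33.0, -92.0], [8.0, -58.0, -1.0]]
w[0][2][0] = -92.0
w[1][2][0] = -1.0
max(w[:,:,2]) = 48.0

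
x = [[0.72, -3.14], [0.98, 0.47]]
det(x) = 3.416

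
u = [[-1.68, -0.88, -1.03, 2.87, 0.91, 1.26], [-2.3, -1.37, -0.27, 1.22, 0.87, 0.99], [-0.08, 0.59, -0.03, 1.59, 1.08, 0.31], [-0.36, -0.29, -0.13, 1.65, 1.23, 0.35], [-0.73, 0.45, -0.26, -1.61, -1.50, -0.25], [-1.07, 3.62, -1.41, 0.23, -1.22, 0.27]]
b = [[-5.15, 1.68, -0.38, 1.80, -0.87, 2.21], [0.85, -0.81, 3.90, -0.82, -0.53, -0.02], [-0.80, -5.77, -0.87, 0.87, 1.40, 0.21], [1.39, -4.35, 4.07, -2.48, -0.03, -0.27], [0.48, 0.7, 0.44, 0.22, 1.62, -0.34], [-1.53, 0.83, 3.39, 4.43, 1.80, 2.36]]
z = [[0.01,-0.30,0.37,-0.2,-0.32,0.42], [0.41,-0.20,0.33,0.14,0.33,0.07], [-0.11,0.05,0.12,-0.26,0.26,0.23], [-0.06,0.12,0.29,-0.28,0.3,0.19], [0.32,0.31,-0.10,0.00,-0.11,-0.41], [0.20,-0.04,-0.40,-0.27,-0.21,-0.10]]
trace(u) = -2.66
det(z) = 0.00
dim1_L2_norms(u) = [3.91, 3.23, 2.04, 2.14, 2.39, 4.23]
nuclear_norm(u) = 13.65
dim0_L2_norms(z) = [0.57, 0.49, 0.72, 0.53, 0.65, 0.67]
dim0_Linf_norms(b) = [5.15, 5.77, 4.07, 4.43, 1.8, 2.36]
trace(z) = -0.56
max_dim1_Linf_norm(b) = 5.77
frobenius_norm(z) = 1.50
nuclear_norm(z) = 3.17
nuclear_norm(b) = 27.47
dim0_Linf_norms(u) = [2.3, 3.62, 1.41, 2.87, 1.5, 1.26]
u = z @ b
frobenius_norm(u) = 7.62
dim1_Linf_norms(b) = [5.15, 3.9, 5.77, 4.35, 1.62, 4.43]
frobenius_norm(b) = 13.55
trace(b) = -5.33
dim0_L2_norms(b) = [5.69, 7.54, 6.66, 5.52, 2.98, 3.27]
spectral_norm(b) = 9.00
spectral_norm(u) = 5.66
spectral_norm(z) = 1.01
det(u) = 0.93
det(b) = 571.62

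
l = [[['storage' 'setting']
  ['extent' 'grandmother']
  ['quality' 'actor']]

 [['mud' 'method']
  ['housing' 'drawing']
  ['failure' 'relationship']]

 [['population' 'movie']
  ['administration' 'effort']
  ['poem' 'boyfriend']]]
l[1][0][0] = 'mud'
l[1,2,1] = 'relationship'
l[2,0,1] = 'movie'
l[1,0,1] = 'method'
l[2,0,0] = 'population'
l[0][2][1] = 'actor'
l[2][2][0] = 'poem'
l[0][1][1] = 'grandmother'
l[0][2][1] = 'actor'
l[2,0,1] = 'movie'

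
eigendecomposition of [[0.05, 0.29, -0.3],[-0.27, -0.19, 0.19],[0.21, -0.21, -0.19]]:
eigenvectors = [[(-0.67+0j), (-0.67-0j), 0.50+0.00j], [0.35-0.37j, 0.35+0.37j, 0.41+0.00j], [0.05+0.54j, 0.05-0.54j, (0.76+0j)]]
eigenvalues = [(-0.08+0.41j), (-0.08-0.41j), (-0.17+0j)]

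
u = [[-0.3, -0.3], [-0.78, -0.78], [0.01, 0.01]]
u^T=[[-0.30, -0.78, 0.01], [-0.3, -0.78, 0.01]]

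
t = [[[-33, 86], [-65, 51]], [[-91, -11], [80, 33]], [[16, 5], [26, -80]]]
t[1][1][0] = 80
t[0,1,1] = 51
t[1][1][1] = 33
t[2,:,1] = [5, -80]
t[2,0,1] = 5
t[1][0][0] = -91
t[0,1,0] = -65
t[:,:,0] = [[-33, -65], [-91, 80], [16, 26]]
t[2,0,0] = 16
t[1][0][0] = -91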